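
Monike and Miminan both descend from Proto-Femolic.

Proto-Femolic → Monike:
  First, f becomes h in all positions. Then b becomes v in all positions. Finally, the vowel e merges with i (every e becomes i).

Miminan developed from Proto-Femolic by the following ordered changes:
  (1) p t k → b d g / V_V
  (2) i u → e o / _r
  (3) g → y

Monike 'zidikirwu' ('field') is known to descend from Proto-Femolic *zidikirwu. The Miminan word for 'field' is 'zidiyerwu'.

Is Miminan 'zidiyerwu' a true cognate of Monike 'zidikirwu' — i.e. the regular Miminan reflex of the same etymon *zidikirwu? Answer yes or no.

Derive the expected Miminan reflex of *zidikirwu:
Miminan: *zidikirwu > zidigirwu > zidigerwu > zidiyerwu  (by intervocalic voicing, pre-rhotic lowering, unconditioned shift)
Miminan 'zidiyerwu' matches the regular reflex exactly, so the pair is cognate.

yes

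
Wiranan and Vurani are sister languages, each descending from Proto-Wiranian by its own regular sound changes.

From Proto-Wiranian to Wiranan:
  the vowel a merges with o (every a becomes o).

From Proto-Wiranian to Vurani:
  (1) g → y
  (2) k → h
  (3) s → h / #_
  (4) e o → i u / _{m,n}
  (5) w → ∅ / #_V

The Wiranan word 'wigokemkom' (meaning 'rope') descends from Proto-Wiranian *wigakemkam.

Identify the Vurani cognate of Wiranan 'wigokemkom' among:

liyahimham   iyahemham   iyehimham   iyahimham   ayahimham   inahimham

iyahimham

Vurani: *wigakemkam
  wigakemkam → wiyakemkam   [unconditioned shift]
  wiyakemkam → wiyahemham   [unconditioned shift]
  wiyahemham (rule 3 does not apply)
  wiyahemham → wiyahimham   [pre-nasal raising]
  wiyahimham → iyahimham   [glide loss]
  giving Vurani iyahimham.
Among the options, 'iyahimham' alone shows every Vurani change applied in order.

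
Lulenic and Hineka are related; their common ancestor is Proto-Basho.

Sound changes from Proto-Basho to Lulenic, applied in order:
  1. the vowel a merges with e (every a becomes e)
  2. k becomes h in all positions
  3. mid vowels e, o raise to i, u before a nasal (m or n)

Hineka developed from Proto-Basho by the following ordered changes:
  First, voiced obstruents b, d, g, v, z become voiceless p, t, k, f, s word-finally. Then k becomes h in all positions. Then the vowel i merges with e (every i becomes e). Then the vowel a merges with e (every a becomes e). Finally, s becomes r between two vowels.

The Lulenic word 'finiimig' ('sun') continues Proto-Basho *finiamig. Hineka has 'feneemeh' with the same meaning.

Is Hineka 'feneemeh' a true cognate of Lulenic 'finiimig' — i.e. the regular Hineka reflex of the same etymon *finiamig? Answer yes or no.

Derive the expected Hineka reflex of *finiamig:
Hineka: *finiamig > finiamik > finiamih > feneameh > feneemeh  (by final devoicing, unconditioned shift, vowel merger, vowel merger)
Hineka 'feneemeh' matches the regular reflex exactly, so the pair is cognate.

yes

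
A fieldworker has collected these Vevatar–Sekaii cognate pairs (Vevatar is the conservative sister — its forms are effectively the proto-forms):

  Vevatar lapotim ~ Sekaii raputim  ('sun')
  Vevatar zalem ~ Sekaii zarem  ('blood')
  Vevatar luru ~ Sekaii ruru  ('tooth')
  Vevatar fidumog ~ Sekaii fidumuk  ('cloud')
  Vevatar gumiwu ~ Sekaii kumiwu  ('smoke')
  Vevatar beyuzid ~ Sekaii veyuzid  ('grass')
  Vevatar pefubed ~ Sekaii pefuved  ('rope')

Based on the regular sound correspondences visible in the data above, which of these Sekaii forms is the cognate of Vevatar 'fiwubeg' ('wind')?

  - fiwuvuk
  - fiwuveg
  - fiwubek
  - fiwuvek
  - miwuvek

fiwuvek

pefubed ~ pefuved — Vevatar b corresponds to Sekaii v between vowels (before a front vowel).
fidumog ~ fidumuk — Vevatar g corresponds to Sekaii k word-finally.
Applying these to Vevatar 'fiwubeg':
  fiwubeg → fiwuveg   (b→v between vowels (before a front vowel))
  fiwuveg → fiwuvek   (g→k word-finally)
So the Sekaii cognate is 'fiwuvek'.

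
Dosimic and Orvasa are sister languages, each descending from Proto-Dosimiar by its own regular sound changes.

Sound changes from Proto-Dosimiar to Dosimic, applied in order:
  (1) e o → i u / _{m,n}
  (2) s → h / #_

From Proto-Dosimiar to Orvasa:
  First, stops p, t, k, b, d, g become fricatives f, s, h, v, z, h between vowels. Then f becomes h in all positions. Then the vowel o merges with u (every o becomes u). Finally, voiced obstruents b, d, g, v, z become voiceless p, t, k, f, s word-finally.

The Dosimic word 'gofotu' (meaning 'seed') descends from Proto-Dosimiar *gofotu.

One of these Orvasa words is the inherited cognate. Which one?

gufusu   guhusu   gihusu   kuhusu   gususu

Orvasa: *gofotu > gofosu > gohosu > guhusu  (by intervocalic lenition, unconditioned shift, vowel merger)
The other candidates each miss or misapply at least one Orvasa change.

guhusu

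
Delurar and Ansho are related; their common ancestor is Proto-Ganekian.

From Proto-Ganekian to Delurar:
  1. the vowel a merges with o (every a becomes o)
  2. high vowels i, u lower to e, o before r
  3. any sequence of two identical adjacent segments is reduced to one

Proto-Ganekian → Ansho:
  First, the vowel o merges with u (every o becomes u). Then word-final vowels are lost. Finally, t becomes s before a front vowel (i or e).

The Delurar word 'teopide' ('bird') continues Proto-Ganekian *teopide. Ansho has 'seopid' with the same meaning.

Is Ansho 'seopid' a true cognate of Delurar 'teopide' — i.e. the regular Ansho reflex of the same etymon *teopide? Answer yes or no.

no

Derive the expected Ansho reflex of *teopide:
Ansho: *teopide
  teopide → teupide   [vowel merger]
  teupide → teupid   [apocope]
  teupid → seupid   [palatalisation]
  giving Ansho seupid.
The regular Ansho reflex would be 'seupid', but the attested form is 'seopid'. The correspondence is irregular, so they are not cognates (the Ansho form has a different source).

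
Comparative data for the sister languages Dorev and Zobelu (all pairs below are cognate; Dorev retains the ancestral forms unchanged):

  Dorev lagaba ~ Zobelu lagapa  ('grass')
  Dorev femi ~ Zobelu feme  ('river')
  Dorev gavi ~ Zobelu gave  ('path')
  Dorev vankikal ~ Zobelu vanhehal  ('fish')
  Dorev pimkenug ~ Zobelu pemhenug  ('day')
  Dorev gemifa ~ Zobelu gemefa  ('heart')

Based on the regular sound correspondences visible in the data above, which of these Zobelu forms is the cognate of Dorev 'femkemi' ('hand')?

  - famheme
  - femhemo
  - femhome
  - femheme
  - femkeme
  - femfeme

pimkenug ~ pemhenug — Dorev k corresponds to Zobelu h after a consonant, before a front vowel.
femi ~ feme, gavi ~ gave — Dorev i corresponds to Zobelu e word-finally.
Applying these to Dorev 'femkemi':
  femkemi → femhemi   (k→h after a consonant, before a front vowel)
  femhemi → femheme   (i→e word-finally)
So the Zobelu cognate is 'femheme'.

femheme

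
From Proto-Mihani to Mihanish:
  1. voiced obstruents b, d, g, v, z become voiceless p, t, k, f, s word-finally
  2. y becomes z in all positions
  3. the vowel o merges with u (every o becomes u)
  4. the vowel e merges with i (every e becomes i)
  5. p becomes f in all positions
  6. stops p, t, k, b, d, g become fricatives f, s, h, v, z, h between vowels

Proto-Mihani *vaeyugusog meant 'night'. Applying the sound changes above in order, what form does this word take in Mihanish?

vaizuhusuk

Mihanish: start from *vaeyugusog.
  rule 1 (final devoicing): vaeyugusog → vaeyugusok
  rule 2 (unconditioned shift): vaeyugusok → vaezugusok
  rule 3 (vowel merger): vaezugusok → vaezugusuk
  rule 4 (vowel merger): vaezugusuk → vaizugusuk
  rule 5: no change — vaizugusuk
  rule 6 (intervocalic lenition): vaizugusuk → vaizuhusuk
  ⇒ Mihanish vaizuhusuk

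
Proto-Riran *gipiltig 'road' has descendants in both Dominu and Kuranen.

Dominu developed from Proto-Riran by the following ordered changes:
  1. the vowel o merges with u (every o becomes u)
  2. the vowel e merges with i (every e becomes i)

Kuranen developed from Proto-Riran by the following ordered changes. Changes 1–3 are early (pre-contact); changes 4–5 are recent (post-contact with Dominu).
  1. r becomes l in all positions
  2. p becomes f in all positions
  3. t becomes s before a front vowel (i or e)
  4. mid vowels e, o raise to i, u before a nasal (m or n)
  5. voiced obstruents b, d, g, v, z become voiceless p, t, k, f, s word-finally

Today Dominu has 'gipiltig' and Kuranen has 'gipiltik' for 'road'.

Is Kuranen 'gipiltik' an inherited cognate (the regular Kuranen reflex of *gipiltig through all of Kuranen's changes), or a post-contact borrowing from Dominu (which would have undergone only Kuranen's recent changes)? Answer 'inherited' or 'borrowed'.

borrowed

If inherited, *gipiltig would pass through all of Kuranen's changes:
Kuranen: *gipiltig
  gipiltig (rule 1 does not apply)
  gipiltig → gifiltig   [unconditioned shift]
  gifiltig → gifilsig   [palatalisation]
  gifilsig (rule 4 does not apply)
  gifilsig → gifilsik   [final devoicing]
  giving Kuranen gifilsik.
If borrowed from Dominu 'gipiltig' after the early changes, it would undergo only the recent ones:
  rule 4 (pre-nasal raising): no change (gipiltig)
  rule 5 (final devoicing): gipiltig → gipiltik
  ⇒ as a loan: gipiltik
Kuranen 'gipiltik' matches the loan outcome 'gipiltik', not the inherited 'gifilsik' — it skipped the early Kuranen changes, so it was borrowed from Dominu.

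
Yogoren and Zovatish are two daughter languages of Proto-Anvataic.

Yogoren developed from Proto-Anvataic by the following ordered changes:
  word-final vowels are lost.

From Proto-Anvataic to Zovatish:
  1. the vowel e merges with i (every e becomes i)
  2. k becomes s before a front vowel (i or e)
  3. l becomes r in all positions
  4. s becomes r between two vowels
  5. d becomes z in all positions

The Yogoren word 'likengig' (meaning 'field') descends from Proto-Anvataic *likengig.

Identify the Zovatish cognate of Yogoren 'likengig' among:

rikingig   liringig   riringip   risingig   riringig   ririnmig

Zovatish: *likengig > likingig > lisingig > risingig > riringig  (by vowel merger, palatalisation, unconditioned shift, rhotacism)

riringig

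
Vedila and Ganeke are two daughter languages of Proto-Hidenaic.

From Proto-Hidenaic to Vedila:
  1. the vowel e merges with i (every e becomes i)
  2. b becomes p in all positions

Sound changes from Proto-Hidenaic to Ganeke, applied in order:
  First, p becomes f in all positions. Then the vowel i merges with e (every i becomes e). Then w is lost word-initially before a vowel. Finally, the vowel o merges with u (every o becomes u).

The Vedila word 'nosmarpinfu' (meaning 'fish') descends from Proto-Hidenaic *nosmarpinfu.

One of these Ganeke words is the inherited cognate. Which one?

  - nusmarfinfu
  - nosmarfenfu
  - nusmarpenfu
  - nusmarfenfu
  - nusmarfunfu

Ganeke: *nosmarpinfu
  nosmarpinfu → nosmarfinfu   [unconditioned shift]
  nosmarfinfu → nosmarfenfu   [vowel merger]
  nosmarfenfu (rule 3 does not apply)
  nosmarfenfu → nusmarfenfu   [vowel merger]
  giving Ganeke nusmarfenfu.
Only 'nusmarfenfu' matches the regular Ganeke development of *nosmarpinfu.

nusmarfenfu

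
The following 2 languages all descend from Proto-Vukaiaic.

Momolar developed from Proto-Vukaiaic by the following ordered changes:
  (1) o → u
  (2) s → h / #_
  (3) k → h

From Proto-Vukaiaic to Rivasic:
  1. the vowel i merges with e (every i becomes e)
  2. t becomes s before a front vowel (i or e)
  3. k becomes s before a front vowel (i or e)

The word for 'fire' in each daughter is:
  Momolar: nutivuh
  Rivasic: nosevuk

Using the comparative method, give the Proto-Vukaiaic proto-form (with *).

Position 7: Momolar has h, Rivasic has k. Rivasic preserves k here (none of its changes turn any other segment into k), so the proto-segment is *k.
Position 3: Momolar has t, Rivasic has s. Momolar preserves t here (none of its changes turn any other segment into t), so the proto-segment is *t.
Continuing position by position gives *notivuk; check it forward:
Momolar: *notivuk
  notivuk → nutivuk   [vowel merger]
  nutivuk (rule 2 does not apply)
  nutivuk → nutivuh   [unconditioned shift]
  giving Momolar nutivuh.
Rivasic: start from *notivuk.
  rule 1 (vowel merger): notivuk → notevuk
  rule 2 (palatalisation): notevuk → nosevuk
  rule 3: no change — nosevuk
  ⇒ Rivasic nosevuk
No other proto-form is consistent with every reflex, so the reconstruction is *notivuk.

*notivuk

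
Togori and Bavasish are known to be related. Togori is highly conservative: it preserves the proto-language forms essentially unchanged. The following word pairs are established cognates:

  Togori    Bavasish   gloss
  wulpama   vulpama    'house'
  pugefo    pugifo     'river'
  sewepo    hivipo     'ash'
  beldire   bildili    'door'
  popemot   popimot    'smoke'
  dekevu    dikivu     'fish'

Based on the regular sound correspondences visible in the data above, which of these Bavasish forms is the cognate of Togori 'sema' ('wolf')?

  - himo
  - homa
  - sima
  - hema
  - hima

hima

sewepo ~ hivipo — Togori s corresponds to Bavasish h word-initially before a front vowel.
popemot ~ popimot — Togori e corresponds to Bavasish i after a consonant, before a nasal.
Applying these to Togori 'sema':
  sema → hema   (s→h word-initially before a front vowel)
  hema → hima   (e→i after a consonant, before a nasal)
So the Bavasish cognate is 'hima'.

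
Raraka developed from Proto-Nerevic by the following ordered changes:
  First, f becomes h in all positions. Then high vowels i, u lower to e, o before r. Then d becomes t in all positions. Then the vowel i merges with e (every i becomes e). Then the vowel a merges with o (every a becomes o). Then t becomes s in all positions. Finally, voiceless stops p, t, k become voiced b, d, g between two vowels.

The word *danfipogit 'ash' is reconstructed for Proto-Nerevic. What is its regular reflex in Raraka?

sonheboges

Raraka: *danfipogit
  danfipogit → danhipogit   [unconditioned shift]
  danhipogit (rule 2 does not apply)
  danhipogit → tanhipogit   [unconditioned shift]
  tanhipogit → tanhepoget   [vowel merger]
  tanhepoget → tonhepoget   [vowel merger]
  tonhepoget → sonhepoges   [unconditioned shift]
  sonhepoges → sonheboges   [intervocalic voicing]
  giving Raraka sonheboges.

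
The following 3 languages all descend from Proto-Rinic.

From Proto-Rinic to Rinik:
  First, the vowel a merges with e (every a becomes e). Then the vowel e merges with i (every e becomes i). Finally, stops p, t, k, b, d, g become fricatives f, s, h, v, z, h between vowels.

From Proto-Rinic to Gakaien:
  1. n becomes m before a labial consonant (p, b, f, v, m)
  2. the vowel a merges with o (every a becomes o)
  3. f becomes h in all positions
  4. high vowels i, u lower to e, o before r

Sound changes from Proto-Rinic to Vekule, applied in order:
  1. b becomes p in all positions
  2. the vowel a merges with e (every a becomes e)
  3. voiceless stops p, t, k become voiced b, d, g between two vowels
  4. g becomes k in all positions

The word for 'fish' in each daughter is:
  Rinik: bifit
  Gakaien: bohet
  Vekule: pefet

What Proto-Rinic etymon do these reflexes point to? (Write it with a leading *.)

*bafet

Position 3: Rinik has f, Gakaien has h, Vekule has f. Vekule preserves f here (none of its changes turn any other segment into f), so the proto-segment is *f.
Position 2: Rinik has i, Gakaien has o, Vekule has e. Taking the neighbouring segments as reconstructed: Rinik i could go back to *a or *e or *i; Gakaien o could go back to *a or *o; Vekule e could go back to *a or *e — the one source consistent with every daughter is *a.
Position 1: Rinik has b, Gakaien has b, Vekule has p. Rinik preserves b here (none of its changes turn any other segment into b), so the proto-segment is *b.
Verify the candidate proto-form against each daughter:
Rinik: *bafet
  bafet → befet   [vowel merger]
  befet → bifit   [vowel merger]
  bifit (rule 3 does not apply)
  giving Rinik bifit.
Gakaien: *bafet
  bafet (rule 1 does not apply)
  bafet → bofet   [vowel merger]
  bofet → bohet   [unconditioned shift]
  bohet (rule 4 does not apply)
  giving Gakaien bohet.
Vekule: *bafet > pafet > pefet  (by unconditioned shift, vowel merger)
Only *bafet yields all of Rinik bifit, Gakaien bohet, Vekule pefet.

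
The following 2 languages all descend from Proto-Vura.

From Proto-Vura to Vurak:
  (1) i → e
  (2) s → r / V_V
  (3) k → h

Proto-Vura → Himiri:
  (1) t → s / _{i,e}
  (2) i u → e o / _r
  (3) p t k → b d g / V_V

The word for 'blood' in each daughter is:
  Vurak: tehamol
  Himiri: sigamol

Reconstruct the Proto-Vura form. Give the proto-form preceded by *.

*tikamol

Position 3: Vurak has h, Himiri has g. Taking the neighbouring segments as reconstructed: Vurak h could go back to *k or *h; Himiri g could go back to *k or *g — the one source consistent with every daughter is *k.
Position 1: Vurak has t, Himiri has s. Vurak preserves t here (none of its changes turn any other segment into t), so the proto-segment is *t.
Position 2: Vurak has e, Himiri has i. Himiri preserves i here (none of its changes turn any other segment into i), so the proto-segment is *i.
The remaining positions agree across the daughters. Check the candidate against every language:
Vurak: *tikamol
  tikamol → tekamol   [vowel merger]
  tekamol (rule 2 does not apply)
  tekamol → tehamol   [unconditioned shift]
  giving Vurak tehamol.
Himiri: start from *tikamol.
  rule 1 (palatalisation): tikamol → sikamol
  rule 2: no change — sikamol
  rule 3 (intervocalic voicing): sikamol → sigamol
  ⇒ Himiri sigamol
No other proto-form is consistent with every reflex, so the reconstruction is *tikamol.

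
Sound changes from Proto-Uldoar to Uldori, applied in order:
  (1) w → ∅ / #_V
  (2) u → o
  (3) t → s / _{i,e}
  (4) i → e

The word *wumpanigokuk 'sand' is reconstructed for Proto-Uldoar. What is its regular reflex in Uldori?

ompanegokok

Uldori: start from *wumpanigokuk.
  rule 1 (glide loss): wumpanigokuk → umpanigokuk
  rule 2 (vowel merger): umpanigokuk → ompanigokok
  rule 3: no change — ompanigokok
  rule 4 (vowel merger): ompanigokok → ompanegokok
  ⇒ Uldori ompanegokok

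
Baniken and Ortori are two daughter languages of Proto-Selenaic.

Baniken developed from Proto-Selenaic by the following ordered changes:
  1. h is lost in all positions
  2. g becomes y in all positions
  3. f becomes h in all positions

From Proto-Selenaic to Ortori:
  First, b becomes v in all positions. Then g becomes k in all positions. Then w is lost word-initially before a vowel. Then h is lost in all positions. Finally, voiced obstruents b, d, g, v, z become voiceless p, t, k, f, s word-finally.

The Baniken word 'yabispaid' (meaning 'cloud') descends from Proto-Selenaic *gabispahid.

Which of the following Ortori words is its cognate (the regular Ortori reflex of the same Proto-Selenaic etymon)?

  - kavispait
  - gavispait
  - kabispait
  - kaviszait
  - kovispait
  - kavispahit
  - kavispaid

Ortori: *gabispahid > gavispahid > kavispahid > kavispaid > kavispait  (by unconditioned shift, unconditioned shift, h-loss, final devoicing)
Only 'kavispait' matches the regular Ortori development of *gabispahid.

kavispait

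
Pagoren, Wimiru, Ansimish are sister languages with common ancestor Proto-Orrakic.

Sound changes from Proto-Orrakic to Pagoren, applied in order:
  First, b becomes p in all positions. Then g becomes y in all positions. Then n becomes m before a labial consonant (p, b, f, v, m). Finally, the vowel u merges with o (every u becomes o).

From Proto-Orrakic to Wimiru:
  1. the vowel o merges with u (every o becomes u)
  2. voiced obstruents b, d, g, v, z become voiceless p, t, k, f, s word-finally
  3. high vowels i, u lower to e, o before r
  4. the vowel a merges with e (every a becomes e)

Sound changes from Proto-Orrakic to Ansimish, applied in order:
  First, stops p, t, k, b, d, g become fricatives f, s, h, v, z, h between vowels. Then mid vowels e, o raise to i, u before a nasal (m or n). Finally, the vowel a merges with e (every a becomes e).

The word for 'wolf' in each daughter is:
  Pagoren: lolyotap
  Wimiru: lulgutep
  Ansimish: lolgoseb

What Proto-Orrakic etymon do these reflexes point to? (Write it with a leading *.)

Position 8: Pagoren has p, Wimiru has p, Ansimish has b. Ansimish preserves b here (none of its changes turn any other segment into b), so the proto-segment is *b.
Position 2: Pagoren has o, Wimiru has u, Ansimish has o. Ansimish preserves o here (none of its changes turn any other segment into o), so the proto-segment is *o.
Position 7: Pagoren has a, Wimiru has e, Ansimish has e. Pagoren preserves a here (none of its changes turn any other segment into a), so the proto-segment is *a.
Verify the candidate proto-form against each daughter:
Pagoren: start from *lolgotab.
  rule 1 (unconditioned shift): lolgotab → lolgotap
  rule 2 (unconditioned shift): lolgotap → lolyotap
  rule 3: no change — lolyotap
  rule 4: no change — lolyotap
  ⇒ Pagoren lolyotap
Wimiru: start from *lolgotab.
  rule 1 (vowel merger): lolgotab → lulgutab
  rule 2 (final devoicing): lulgutab → lulgutap
  rule 3: no change — lulgutap
  rule 4 (vowel merger): lulgutap → lulgutep
  ⇒ Wimiru lulgutep
Ansimish: start from *lolgotab.
  rule 1 (intervocalic lenition): lolgotab → lolgosab
  rule 2: no change — lolgosab
  rule 3 (vowel merger): lolgosab → lolgoseb
  ⇒ Ansimish lolgoseb
No other proto-form is consistent with every reflex, so the reconstruction is *lolgotab.

*lolgotab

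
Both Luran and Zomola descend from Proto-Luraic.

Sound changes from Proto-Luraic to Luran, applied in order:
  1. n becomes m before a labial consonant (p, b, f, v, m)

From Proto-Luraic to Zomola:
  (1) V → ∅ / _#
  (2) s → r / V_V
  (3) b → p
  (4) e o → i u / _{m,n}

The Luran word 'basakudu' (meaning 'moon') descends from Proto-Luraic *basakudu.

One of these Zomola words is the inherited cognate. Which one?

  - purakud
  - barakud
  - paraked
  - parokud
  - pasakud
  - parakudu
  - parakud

parakud

Zomola: *basakudu > basakud > barakud > parakud  (by apocope, rhotacism, unconditioned shift)
Among the options, 'parakud' alone shows every Zomola change applied in order.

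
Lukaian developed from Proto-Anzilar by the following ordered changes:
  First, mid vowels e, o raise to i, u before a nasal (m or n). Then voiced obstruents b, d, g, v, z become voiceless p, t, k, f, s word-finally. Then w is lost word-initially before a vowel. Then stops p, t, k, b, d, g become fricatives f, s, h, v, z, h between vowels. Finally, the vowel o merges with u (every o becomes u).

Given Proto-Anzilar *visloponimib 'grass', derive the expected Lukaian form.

Lukaian: *visloponimib > vislopunimib > vislopunimip > vislofunimip > vislufunimip  (by pre-nasal raising, final devoicing, intervocalic lenition, vowel merger)

vislufunimip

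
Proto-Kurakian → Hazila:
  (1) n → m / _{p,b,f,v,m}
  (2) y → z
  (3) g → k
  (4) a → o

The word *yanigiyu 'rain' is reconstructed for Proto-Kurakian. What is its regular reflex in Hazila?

zonikizu

Hazila: *yanigiyu
  yanigiyu (rule 1 does not apply)
  yanigiyu → zanigizu   [unconditioned shift]
  zanigizu → zanikizu   [unconditioned shift]
  zanikizu → zonikizu   [vowel merger]
  giving Hazila zonikizu.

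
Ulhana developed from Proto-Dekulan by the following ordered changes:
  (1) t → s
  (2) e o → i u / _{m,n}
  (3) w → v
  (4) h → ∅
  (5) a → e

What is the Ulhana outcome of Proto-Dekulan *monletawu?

Ulhana: start from *monletawu.
  rule 1 (unconditioned shift): monletawu → monlesawu
  rule 2 (pre-nasal raising): monlesawu → munlesawu
  rule 3 (unconditioned shift): munlesawu → munlesavu
  rule 4: no change — munlesavu
  rule 5 (vowel merger): munlesavu → munlesevu
  ⇒ Ulhana munlesevu

munlesevu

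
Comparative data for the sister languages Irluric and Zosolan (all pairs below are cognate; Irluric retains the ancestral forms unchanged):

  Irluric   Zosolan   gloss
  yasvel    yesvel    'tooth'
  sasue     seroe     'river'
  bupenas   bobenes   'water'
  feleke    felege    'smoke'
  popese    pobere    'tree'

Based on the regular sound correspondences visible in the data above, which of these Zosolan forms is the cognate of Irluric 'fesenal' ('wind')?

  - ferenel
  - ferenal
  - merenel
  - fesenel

ferenel

popese ~ pobere — Irluric s corresponds to Zosolan r between vowels (before a front vowel).
yasvel ~ yesvel, sasue ~ seroe — Irluric a corresponds to Zosolan e after a consonant, before a consonant other than r, m, n, p, b, f, v.
Applying these to Irluric 'fesenal':
  fesenal → ferenal   (s→r between vowels (before a front vowel))
  ferenal → ferenel   (a→e after a consonant, before a consonant other than r, m, n, p, b, f, v)
So the Zosolan cognate is 'ferenel'.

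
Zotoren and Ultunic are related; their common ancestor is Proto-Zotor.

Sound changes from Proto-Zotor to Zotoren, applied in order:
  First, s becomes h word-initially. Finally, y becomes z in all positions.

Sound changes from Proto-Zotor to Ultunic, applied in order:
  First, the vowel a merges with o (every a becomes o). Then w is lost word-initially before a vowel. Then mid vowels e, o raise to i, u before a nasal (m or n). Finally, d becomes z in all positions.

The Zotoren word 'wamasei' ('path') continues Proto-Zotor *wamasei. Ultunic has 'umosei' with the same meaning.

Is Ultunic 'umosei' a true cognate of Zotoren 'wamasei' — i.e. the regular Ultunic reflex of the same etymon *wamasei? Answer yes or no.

Derive the expected Ultunic reflex of *wamasei:
Ultunic: start from *wamasei.
  rule 1 (vowel merger): wamasei → womosei
  rule 2 (glide loss): womosei → omosei
  rule 3 (pre-nasal raising): omosei → umosei
  rule 4: no change — umosei
  ⇒ Ultunic umosei
Ultunic 'umosei' matches the regular reflex exactly, so the pair is cognate.

yes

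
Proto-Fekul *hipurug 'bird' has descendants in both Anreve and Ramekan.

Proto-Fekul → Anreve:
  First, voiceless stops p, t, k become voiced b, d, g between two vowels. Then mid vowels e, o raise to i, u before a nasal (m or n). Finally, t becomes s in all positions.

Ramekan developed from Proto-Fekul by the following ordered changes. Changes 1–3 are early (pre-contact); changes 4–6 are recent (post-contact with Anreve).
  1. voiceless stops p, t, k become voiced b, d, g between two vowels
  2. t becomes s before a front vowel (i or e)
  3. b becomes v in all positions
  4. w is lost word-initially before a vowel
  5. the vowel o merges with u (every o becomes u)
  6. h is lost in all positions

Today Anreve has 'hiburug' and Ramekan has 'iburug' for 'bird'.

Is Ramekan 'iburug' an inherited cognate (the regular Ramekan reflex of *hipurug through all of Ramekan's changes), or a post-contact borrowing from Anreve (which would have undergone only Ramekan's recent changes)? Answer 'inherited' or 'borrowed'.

If inherited, *hipurug would pass through all of Ramekan's changes:
Ramekan: *hipurug > hiburug > hivurug > ivurug  (by intervocalic voicing, unconditioned shift, h-loss)
If borrowed from Anreve 'hiburug' after the early changes, it would undergo only the recent ones:
  rule 4 (glide loss): no change (hiburug)
  rule 5 (vowel merger): no change (hiburug)
  rule 6 (h-loss): hiburug → iburug
  ⇒ as a loan: iburug
Ramekan 'iburug' matches the loan outcome 'iburug', not the inherited 'ivurug' — it skipped the early Ramekan changes, so it was borrowed from Anreve.

borrowed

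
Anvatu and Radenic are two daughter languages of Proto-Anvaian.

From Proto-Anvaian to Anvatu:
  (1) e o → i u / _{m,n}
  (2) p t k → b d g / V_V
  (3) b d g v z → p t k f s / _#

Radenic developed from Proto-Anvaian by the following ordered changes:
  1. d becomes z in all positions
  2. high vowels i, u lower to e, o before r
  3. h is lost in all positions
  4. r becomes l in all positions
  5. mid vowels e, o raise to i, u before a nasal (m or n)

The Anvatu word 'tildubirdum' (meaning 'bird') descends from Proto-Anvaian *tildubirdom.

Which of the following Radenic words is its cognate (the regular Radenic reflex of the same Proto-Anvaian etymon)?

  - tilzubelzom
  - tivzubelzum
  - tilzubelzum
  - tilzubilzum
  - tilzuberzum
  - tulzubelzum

Radenic: *tildubirdom
  tildubirdom → tilzubirzom   [unconditioned shift]
  tilzubirzom → tilzuberzom   [pre-rhotic lowering]
  tilzuberzom (rule 3 does not apply)
  tilzuberzom → tilzubelzom   [unconditioned shift]
  tilzubelzom → tilzubelzum   [pre-nasal raising]
  giving Radenic tilzubelzum.
Among the options, 'tilzubelzum' alone shows every Radenic change applied in order.

tilzubelzum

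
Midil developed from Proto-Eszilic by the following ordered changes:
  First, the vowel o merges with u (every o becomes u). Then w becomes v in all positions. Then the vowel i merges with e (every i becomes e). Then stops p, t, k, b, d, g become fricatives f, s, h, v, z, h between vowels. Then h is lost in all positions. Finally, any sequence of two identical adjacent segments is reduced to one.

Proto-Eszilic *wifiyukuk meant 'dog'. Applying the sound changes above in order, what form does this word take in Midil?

vefeyuk

Midil: *wifiyukuk
  wifiyukuk (rule 1 does not apply)
  wifiyukuk → vifiyukuk   [unconditioned shift]
  vifiyukuk → vefeyukuk   [vowel merger]
  vefeyukuk → vefeyuhuk   [intervocalic lenition]
  vefeyuhuk → vefeyuuk   [h-loss]
  vefeyuuk → vefeyuk   [degemination]
  giving Midil vefeyuk.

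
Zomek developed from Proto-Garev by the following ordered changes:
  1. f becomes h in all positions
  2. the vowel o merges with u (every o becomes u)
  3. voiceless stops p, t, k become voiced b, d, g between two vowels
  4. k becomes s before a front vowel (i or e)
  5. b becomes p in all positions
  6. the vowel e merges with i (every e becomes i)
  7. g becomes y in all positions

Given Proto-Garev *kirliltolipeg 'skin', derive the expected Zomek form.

Zomek: *kirliltolipeg
  kirliltolipeg (rule 1 does not apply)
  kirliltolipeg → kirliltulipeg   [vowel merger]
  kirliltulipeg → kirliltulibeg   [intervocalic voicing]
  kirliltulibeg → sirliltulibeg   [palatalisation]
  sirliltulibeg → sirliltulipeg   [unconditioned shift]
  sirliltulipeg → sirliltulipig   [vowel merger]
  sirliltulipig → sirliltulipiy   [unconditioned shift]
  giving Zomek sirliltulipiy.

sirliltulipiy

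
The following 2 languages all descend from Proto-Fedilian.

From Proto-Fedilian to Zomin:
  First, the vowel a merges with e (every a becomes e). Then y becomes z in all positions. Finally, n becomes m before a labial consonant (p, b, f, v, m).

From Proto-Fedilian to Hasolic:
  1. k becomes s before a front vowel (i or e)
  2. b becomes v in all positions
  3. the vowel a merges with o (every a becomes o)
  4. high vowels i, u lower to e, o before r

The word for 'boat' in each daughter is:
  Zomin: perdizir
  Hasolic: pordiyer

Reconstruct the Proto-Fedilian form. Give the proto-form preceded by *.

Position 7: Zomin has i, Hasolic has e. Zomin preserves i here (none of its changes turn any other segment into i), so the proto-segment is *i.
Position 6: Zomin has z, Hasolic has y. Hasolic preserves y here (none of its changes turn any other segment into y), so the proto-segment is *y.
This points to *pardiyir. Verify forward in each daughter:
Zomin: *pardiyir > perdiyir > perdizir  (by vowel merger, unconditioned shift)
Hasolic: *pardiyir > pordiyir > pordiyer  (by vowel merger, pre-rhotic lowering)
*pardiyir is the unique common source.

*pardiyir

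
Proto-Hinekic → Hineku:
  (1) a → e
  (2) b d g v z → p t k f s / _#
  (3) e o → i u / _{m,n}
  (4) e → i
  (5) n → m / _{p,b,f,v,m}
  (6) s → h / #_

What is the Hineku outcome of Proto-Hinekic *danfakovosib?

dimfikovosip

Hineku: *danfakovosib
  danfakovosib → denfekovosib   [vowel merger]
  denfekovosib → denfekovosip   [final devoicing]
  denfekovosip → dinfekovosip   [pre-nasal raising]
  dinfekovosip → dinfikovosip   [vowel merger]
  dinfikovosip → dimfikovosip   [nasal place assimilation]
  dimfikovosip (rule 6 does not apply)
  giving Hineku dimfikovosip.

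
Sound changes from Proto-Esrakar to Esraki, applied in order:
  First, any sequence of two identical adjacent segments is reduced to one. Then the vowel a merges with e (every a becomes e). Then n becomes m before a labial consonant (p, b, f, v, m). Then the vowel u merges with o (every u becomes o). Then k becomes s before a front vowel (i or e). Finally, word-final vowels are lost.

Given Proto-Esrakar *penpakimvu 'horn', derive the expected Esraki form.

pempesimv

Esraki: *penpakimvu
  penpakimvu (rule 1 does not apply)
  penpakimvu → penpekimvu   [vowel merger]
  penpekimvu → pempekimvu   [nasal place assimilation]
  pempekimvu → pempekimvo   [vowel merger]
  pempekimvo → pempesimvo   [palatalisation]
  pempesimvo → pempesimv   [apocope]
  giving Esraki pempesimv.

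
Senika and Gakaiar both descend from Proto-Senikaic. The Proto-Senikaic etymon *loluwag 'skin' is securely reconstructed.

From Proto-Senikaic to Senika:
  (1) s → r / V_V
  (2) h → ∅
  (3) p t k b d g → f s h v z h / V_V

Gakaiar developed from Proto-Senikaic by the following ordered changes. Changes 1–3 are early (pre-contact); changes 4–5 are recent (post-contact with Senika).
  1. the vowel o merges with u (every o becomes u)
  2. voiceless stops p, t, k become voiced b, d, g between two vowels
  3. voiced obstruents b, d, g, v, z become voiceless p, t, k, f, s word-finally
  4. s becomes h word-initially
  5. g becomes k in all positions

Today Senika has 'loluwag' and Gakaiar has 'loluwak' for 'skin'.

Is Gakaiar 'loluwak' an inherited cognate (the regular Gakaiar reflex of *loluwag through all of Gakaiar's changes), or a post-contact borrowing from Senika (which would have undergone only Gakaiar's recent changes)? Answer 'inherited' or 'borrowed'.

borrowed

If inherited, *loluwag would pass through all of Gakaiar's changes:
Gakaiar: *loluwag > luluwag > luluwak  (by vowel merger, final devoicing)
If borrowed from Senika 'loluwag' after the early changes, it would undergo only the recent ones:
  rule 4 (debuccalisation): no change (loluwag)
  rule 5 (unconditioned shift): loluwag → loluwak
  ⇒ as a loan: loluwak
Gakaiar 'loluwak' matches the loan outcome 'loluwak', not the inherited 'luluwak' — it skipped the early Gakaiar changes, so it was borrowed from Senika.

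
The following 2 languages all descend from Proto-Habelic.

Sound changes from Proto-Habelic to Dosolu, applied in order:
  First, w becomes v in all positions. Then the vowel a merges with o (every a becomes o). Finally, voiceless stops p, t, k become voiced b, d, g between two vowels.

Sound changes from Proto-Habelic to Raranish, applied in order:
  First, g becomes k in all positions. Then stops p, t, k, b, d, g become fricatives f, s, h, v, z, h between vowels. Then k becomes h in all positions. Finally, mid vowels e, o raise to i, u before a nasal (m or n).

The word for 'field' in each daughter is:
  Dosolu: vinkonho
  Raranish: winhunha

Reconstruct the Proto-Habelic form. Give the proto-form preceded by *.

*winkonha

Position 5: Dosolu has o, Raranish has u. Taking the neighbouring segments as reconstructed: Dosolu o could go back to *a or *o; Raranish u could go back to *o or *u — the one source consistent with every daughter is *o.
Position 4: Dosolu has k, Raranish has h. Dosolu preserves k here (none of its changes turn any other segment into k), so the proto-segment is *k.
Verify the candidate proto-form against each daughter:
Dosolu: start from *winkonha.
  rule 1 (unconditioned shift): winkonha → vinkonha
  rule 2 (vowel merger): vinkonha → vinkonho
  rule 3: no change — vinkonho
  ⇒ Dosolu vinkonho
Raranish: *winkonha
  winkonha (rule 1 does not apply)
  winkonha (rule 2 does not apply)
  winkonha → winhonha   [unconditioned shift]
  winhonha → winhunha   [pre-nasal raising]
  giving Raranish winhunha.
Only *winkonha yields all of Dosolu vinkonho, Raranish winhunha.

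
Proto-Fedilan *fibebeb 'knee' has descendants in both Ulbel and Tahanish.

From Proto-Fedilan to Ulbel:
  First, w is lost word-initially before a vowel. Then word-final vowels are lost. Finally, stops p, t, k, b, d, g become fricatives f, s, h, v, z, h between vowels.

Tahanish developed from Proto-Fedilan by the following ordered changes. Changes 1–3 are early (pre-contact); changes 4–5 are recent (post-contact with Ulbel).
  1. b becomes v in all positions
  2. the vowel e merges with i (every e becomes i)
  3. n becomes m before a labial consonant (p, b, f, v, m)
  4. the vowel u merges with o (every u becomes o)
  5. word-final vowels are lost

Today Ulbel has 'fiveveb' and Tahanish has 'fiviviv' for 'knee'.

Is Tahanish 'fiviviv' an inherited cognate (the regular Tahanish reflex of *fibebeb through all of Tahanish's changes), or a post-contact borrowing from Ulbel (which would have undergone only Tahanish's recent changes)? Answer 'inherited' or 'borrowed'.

If inherited, *fibebeb would pass through all of Tahanish's changes:
Tahanish: start from *fibebeb.
  rule 1 (unconditioned shift): fibebeb → fivevev
  rule 2 (vowel merger): fivevev → fiviviv
  rule 3: no change — fiviviv
  rule 4: no change — fiviviv
  rule 5: no change — fiviviv
  ⇒ Tahanish fiviviv
If borrowed from Ulbel 'fiveveb' after the early changes, it would undergo only the recent ones:
  rule 4 (vowel merger): no change (fiveveb)
  rule 5 (apocope): no change (fiveveb)
  ⇒ as a loan: fiveveb
Tahanish 'fiviviv' matches the inherited outcome exactly, so it is an inherited cognate, not a loan.

inherited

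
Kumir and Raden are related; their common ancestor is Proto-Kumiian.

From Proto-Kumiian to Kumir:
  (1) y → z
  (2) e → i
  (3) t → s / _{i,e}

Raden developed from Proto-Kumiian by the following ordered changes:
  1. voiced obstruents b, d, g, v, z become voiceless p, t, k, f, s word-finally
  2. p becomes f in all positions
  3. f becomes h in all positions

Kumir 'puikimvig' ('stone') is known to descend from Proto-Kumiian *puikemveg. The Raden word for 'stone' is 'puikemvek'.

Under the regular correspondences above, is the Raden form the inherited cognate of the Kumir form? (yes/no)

no

Derive the expected Raden reflex of *puikemveg:
Raden: *puikemveg > puikemvek > fuikemvek > huikemvek  (by final devoicing, unconditioned shift, unconditioned shift)
The regular Raden reflex would be 'huikemvek', but the attested form is 'puikemvek'. The correspondence is irregular, so they are not cognates (the Raden form has a different source).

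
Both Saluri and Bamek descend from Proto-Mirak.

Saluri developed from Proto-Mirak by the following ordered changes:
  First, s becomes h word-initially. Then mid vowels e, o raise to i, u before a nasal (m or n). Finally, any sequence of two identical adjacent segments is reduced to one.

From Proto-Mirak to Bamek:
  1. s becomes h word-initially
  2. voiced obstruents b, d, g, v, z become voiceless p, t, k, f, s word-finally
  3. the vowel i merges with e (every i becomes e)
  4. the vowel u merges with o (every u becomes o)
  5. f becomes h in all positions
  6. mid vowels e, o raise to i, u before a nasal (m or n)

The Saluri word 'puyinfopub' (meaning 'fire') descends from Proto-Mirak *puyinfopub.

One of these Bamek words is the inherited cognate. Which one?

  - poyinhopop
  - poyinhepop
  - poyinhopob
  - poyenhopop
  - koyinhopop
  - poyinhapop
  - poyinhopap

Bamek: *puyinfopub
  puyinfopub (rule 1 does not apply)
  puyinfopub → puyinfopup   [final devoicing]
  puyinfopup → puyenfopup   [vowel merger]
  puyenfopup → poyenfopop   [vowel merger]
  poyenfopop → poyenhopop   [unconditioned shift]
  poyenhopop → poyinhopop   [pre-nasal raising]
  giving Bamek poyinhopop.
Only 'poyinhopop' matches the regular Bamek development of *puyinfopub.

poyinhopop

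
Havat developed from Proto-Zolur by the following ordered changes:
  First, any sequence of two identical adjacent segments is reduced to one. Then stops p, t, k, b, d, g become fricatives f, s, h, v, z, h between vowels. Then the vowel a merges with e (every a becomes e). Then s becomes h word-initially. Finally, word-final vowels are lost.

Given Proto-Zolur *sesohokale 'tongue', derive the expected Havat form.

Havat: start from *sesohokale.
  rule 1: no change — sesohokale
  rule 2 (intervocalic lenition): sesohokale → sesohohale
  rule 3 (vowel merger): sesohohale → sesohohele
  rule 4 (debuccalisation): sesohohele → hesohohele
  rule 5 (apocope): hesohohele → hesohohel
  ⇒ Havat hesohohel

hesohohel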